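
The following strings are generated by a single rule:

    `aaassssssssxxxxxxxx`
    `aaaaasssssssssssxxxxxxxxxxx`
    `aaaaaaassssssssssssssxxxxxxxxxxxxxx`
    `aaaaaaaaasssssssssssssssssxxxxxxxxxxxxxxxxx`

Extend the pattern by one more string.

aaaaaaaaaaassssssssssssssssssssxxxxxxxxxxxxxxxxxxxx

Each string has the form a^{2n-1} s^{3n+2} x^{3n+2}, where the shown terms are n = 2, 3, 4, 5.
At n = 6 the blocks have lengths 11, 20, 20.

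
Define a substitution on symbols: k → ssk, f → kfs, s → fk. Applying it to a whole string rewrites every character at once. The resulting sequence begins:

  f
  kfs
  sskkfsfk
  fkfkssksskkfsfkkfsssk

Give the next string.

Rewriting the 21 symbols of fkfkssksskkfsfkkfsssk one by one yields kfs ssk kfs ssk fk fk ssk fk fk ssk ssk kfs fk kfs ssk ssk kfs fk fk fk ssk; concatenated:

kfssskkfssskfkfksskfkfkssksskkfsfkkfsssksskkfsfkfkfkssk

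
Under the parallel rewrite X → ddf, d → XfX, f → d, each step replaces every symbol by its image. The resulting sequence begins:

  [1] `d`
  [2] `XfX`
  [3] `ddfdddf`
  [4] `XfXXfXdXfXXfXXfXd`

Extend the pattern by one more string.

ddfdddfddfdddfXfXddfdddfddfdddfddfdddfXfX

Replace each of the 17 characters of XfXXfXdXfXXfXXfXd in place — ddf d ddf ddf d ddf XfX ddf d ddf ddf d ddf ddf d ddf XfX — and concatenate.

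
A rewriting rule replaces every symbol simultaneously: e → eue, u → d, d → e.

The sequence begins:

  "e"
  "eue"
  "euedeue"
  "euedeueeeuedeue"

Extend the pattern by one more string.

Applying the rule to each of the 15 symbols of euedeueeeuedeue gives the pieces eue d eue e eue d eue eue eue d eue e eue d eue, which concatenate to the answer.

euedeueeeuedeueeueeuedeueeeuedeue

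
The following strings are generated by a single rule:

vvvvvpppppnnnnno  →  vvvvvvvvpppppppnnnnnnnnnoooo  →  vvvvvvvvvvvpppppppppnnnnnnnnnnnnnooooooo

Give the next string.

Each string has the form v^{3n+2} p^{2n+3} n^{4n+1} o^{3n-2} (n = 1, 2, …).
At n = 4 the blocks have lengths 14, 11, 17, 10.

vvvvvvvvvvvvvvpppppppppppnnnnnnnnnnnnnnnnnoooooooooo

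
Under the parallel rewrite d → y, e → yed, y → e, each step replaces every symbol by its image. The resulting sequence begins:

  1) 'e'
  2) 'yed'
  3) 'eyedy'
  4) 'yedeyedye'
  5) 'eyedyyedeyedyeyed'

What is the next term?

yedeyedyeeyedyyedeyedyeyedeyedy

Replace each of the 17 characters of eyedyyedeyedyeyed in place — yed e yed y e e yed y yed e yed y e yed e yed y — and concatenate.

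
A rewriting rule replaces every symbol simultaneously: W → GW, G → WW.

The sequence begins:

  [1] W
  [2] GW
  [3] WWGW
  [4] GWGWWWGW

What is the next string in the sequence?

Expanding GWGWWWGW: G→WW, W→GW, G→WW, W→GW, W→GW, W→GW, G→WW, W→GW. Concatenated: WW GW WW GW GW GW WW GW.

WWGWWWGWGWGWWWGW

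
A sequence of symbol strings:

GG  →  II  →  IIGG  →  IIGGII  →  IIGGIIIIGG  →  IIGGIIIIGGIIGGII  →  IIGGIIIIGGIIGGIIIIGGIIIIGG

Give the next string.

From term 3 onward, concatenate the last term with the second-to-last: II·GG = IIGG, IIGG·II = IIGGII, …
Continuing: IIGGIIIIGGIIGGIIIIGGIIIIGG · IIGGIIIIGGIIGGII gives term 8.

IIGGIIIIGGIIGGIIIIGGIIIIGGIIGGIIIIGGIIGGII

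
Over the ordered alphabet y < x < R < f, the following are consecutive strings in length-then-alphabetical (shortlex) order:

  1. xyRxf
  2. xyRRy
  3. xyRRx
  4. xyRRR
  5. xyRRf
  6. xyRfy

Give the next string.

xyRfx

Find the rightmost character of xyRfy below f, bump it to the next letter, and reset everything to its right to y.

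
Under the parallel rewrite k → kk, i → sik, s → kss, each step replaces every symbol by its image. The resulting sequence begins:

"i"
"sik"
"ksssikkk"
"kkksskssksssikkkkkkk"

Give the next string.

Applying the rule to each of the 20 symbols of kkksskssksssikkkkkkk gives the pieces kk kk kk kss kss kk kss kss kk kss kss kss sik kk kk kk kk kk kk kk, which concatenate to the answer.

kkkkkkkssksskkkssksskkksskssksssikkkkkkkkkkkkkkk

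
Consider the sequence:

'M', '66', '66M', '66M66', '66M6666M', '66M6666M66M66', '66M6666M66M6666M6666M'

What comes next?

Each term (from the third on) is the previous term followed by the one before it: term 3 = 66·M = 66M.
The next term joins 66M6666M66M6666M6666M and 66M6666M66M66.

66M6666M66M6666M6666M66M6666M66M66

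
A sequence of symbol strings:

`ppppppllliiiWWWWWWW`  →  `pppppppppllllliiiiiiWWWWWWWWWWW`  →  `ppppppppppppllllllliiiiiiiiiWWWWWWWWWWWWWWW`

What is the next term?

Term n consists of 3n+3 p's, followed by 2n+1 l's, followed by 3n i's, followed by 4n+3 W's (n = 1, 2, …).
At n = 4 the blocks have lengths 15, 9, 12, 19.

pppppppppppppppllllllllliiiiiiiiiiiiWWWWWWWWWWWWWWWWWWW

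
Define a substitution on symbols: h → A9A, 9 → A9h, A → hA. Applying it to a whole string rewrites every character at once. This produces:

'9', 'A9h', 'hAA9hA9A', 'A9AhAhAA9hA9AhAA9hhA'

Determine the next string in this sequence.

Rewriting the 20 symbols of A9AhAhAA9hA9AhAA9hhA one by one yields hA A9h hA A9A hA A9A hA hA A9h A9A hA A9h hA A9A hA hA A9h A9A A9A hA; concatenated:

hAA9hhAA9AhAA9AhAhAA9hA9AhAA9hhAA9AhAhAA9hA9AA9AhA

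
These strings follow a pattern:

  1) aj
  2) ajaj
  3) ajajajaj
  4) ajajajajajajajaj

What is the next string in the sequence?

Each string is two copies of the previous one concatenated.
One more doubling of ajajajajajajajaj gives the answer.

ajajajajajajajajajajajajajajajaj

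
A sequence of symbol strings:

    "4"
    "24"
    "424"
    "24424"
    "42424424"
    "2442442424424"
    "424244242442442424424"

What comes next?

From term 3 onward, concatenate the second-to-last term with the last: 4·24 = 424, 24·424 = 24424, …
The next term joins 2442442424424 and 424244242442442424424.

2442442424424424244242442442424424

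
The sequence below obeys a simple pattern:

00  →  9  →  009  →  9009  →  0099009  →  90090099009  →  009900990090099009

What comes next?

Each term (from the third on) is the two preceding terms concatenated in order: term 3 = 00·9 = 009.
The next term joins 90090099009 and 009900990090099009.

90090099009009900990090099009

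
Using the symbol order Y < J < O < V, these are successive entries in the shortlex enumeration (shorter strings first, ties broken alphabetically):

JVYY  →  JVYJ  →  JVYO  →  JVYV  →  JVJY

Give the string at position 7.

Continuing the enumeration 2 steps past JVJY: JVJY → JVJJ → (answer).

JVJO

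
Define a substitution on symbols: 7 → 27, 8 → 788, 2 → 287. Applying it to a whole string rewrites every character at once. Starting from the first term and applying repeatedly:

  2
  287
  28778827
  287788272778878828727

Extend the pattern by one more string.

Rewriting the 21 symbols of 287788272778878828727 one by one yields 287 788 27 27 788 788 287 27 287 27 27 788 788 27 788 788 287 788 27 287 27; concatenated:

2877882727788788287272872727788788277887882877882728727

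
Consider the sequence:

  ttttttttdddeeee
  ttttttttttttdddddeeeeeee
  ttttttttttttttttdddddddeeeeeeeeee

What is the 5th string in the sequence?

The n-th term is 4n t's then 2n-1 d's then 3n-2 e's, where the shown terms are n = 2, 3, 4.
At n = 6 the blocks have lengths 24, 11, 16.

ttttttttttttttttttttttttdddddddddddeeeeeeeeeeeeeeee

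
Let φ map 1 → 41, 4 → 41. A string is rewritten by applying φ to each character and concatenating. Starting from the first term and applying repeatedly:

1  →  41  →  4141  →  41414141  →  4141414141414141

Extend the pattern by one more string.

φ(4141414141414141) expands symbol-by-symbol to 41 41 41 41 41 41 41 41 41 41 41 41 41 41 41 41; joining the 16 pieces gives the next term.

41414141414141414141414141414141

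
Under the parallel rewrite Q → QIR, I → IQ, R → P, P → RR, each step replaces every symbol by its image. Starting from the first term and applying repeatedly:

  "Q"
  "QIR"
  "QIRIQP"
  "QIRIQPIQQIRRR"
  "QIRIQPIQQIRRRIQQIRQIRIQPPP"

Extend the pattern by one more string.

Rewriting the 26 symbols of QIRIQPIQQIRRRIQQIRQIRIQPPP one by one yields QIR IQ P IQ QIR RR IQ QIR QIR IQ P P P IQ QIR QIR IQ P QIR IQ P IQ QIR RR RR RR; concatenated:

QIRIQPIQQIRRRIQQIRQIRIQPPPIQQIRQIRIQPQIRIQPIQQIRRRRRRR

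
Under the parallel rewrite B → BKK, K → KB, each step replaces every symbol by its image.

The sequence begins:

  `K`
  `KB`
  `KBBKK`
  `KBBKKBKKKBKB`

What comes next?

Apply φ to KBBKKBKKKBKB symbol by symbol: K→KB, B→BKK, B→BKK, K→KB, K→KB, B→BKK, K→KB, K→KB, K→KB, B→BKK, K→KB, B→BKK; joined: KB BKK BKK KB KB BKK KB KB KB BKK KB BKK.

KBBKKBKKKBKBBKKKBKBKBBKKKBBKK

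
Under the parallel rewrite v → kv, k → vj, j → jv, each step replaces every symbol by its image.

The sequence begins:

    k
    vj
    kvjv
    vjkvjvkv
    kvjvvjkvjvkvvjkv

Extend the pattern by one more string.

vjkvjvkvkvjvvjkvjvkvvjkvkvjvvjkv

Applying the rule to each of the 16 symbols of kvjvvjkvjvkvvjkv gives the pieces vj kv jv kv kv jv vj kv jv kv vj kv kv jv vj kv, which concatenate to the answer.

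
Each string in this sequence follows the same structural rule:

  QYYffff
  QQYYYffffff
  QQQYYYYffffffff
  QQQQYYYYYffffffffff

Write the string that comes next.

Reading off run lengths: Q runs 1, 2, 3, 4; Y runs 2, 3, 4, 5; f runs 4, 6, 8, 10 — each is linear in n, where the shown terms are n = 2, 3, 4, 5.
At n = 6 the blocks have lengths 5, 6, 12.

QQQQQYYYYYYffffffffffff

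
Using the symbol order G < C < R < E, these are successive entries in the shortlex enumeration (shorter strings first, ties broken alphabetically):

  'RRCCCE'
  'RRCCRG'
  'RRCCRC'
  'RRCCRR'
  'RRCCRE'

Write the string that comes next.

RRCCEG

The successor of RRCCRE increments the rightmost position that isn't already E and resets every position after it to G.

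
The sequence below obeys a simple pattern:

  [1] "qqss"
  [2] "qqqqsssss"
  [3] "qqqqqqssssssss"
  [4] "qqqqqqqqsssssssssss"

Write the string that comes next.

qqqqqqqqqqssssssssssssss

The n-th term is 2n q's then 3n-1 s's (n = 1, 2, …).
Setting n = 5 gives 10, 14 characters in each block.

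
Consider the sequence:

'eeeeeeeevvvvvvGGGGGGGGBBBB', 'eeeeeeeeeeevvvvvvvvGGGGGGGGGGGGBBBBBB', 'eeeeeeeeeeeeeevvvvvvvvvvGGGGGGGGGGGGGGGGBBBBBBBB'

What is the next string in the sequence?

Each string has the form e^{3n+2} v^{2n+2} G^{4n} B^{2n}, where the shown terms are n = 2, 3, 4.
At n = 5 the blocks have lengths 17, 12, 20, 10.

eeeeeeeeeeeeeeeeevvvvvvvvvvvvGGGGGGGGGGGGGGGGGGGGBBBBBBBBBB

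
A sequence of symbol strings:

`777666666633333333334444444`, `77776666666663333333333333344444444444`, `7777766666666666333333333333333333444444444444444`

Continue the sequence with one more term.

777777666666666666633333333333333333333334444444444444444444

Term n consists of n+1 7's, followed by 2n+3 6's, followed by 4n+2 3's, followed by 4n-1 4's, where the shown terms are n = 2, 3, 4.
For the next term, n = 5, so the run lengths are 6, 13, 22, 19.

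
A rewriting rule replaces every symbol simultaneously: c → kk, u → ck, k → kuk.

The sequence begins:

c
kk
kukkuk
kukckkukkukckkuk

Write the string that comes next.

φ(kukckkukkukckkuk) expands symbol-by-symbol to kuk ck kuk kk kuk kuk ck kuk kuk ck kuk kk kuk kuk ck kuk; joining the 16 pieces gives the next term.

kukckkukkkkukkukckkukkukckkukkkkukkukckkuk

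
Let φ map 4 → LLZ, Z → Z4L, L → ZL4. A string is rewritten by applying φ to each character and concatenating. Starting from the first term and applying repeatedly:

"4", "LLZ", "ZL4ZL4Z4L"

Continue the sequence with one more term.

Z4LZL4LLZZ4LZL4LLZZ4LLLZZL4

Rewriting each symbol of ZL4ZL4Z4L: Z→Z4L, L→ZL4, 4→LLZ, Z→Z4L, L→ZL4, 4→LLZ, Z→Z4L, 4→LLZ, L→ZL4, which concatenates to Z4L ZL4 LLZ Z4L ZL4 LLZ Z4L LLZ ZL4.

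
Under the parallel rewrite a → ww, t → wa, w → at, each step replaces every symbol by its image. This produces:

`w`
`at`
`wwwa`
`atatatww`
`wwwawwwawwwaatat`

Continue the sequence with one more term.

atatatwwatatatwwatatatwwwwwawwwa

φ(wwwawwwawwwaatat) expands symbol-by-symbol to at at at ww at at at ww at at at ww ww wa ww wa; joining the 16 pieces gives the next term.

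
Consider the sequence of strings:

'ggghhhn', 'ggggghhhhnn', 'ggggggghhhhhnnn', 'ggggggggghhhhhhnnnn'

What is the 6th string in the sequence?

ggggggggggggghhhhhhhhnnnnnn

Each string has the form g^{2n+1} h^{n+2} n^{n} (n = 1, 2, …).
At n = 6 the blocks have lengths 13, 8, 6.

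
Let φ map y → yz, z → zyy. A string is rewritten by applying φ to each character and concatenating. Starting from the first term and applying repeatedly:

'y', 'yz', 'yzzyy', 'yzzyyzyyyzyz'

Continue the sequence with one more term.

yzzyyzyyyzyzzyyyzyzyzzyyyzzyy

Rewriting each symbol of yzzyyzyyyzyz: y→yz, z→zyy, z→zyy, y→yz, y→yz, z→zyy, y→yz, y→yz, y→yz, z→zyy, y→yz, z→zyy, which concatenates to yz zyy zyy yz yz zyy yz yz yz zyy yz zyy.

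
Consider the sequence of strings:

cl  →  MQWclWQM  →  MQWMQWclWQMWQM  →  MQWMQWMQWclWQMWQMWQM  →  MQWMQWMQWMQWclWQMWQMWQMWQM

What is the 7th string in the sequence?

s(k+1) = MQW·s(k)·WQM, so each term gains MQW as a prefix and WQM as a suffix.
From MQWMQWMQWMQWclWQMWQMWQMWQM, 2 further steps: MQWMQWMQWMQWclWQMWQMWQMWQM → MQWMQWMQWMQWMQWclWQMWQMWQMWQMWQM → (answer).

MQWMQWMQWMQWMQWMQWclWQMWQMWQMWQMWQMWQM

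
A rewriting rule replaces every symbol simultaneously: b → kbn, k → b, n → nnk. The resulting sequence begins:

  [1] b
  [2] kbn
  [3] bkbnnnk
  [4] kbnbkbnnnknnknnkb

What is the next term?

Rewriting the 17 symbols of kbnbkbnnnknnknnkb one by one yields b kbn nnk kbn b kbn nnk nnk nnk b nnk nnk b nnk nnk b kbn; concatenated:

bkbnnnkkbnbkbnnnknnknnkbnnknnkbnnknnkbkbn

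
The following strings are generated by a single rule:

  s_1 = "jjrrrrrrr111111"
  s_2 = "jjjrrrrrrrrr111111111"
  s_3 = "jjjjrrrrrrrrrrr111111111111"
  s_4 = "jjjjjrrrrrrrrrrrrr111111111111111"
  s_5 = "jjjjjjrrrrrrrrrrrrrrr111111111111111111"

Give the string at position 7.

Each string has the form j^{n} r^{2n+3} 1^{3n}, where the shown terms are n = 2, 3, 4, 5, 6.
At n = 8 the blocks have lengths 8, 19, 24.

jjjjjjjjrrrrrrrrrrrrrrrrrrr111111111111111111111111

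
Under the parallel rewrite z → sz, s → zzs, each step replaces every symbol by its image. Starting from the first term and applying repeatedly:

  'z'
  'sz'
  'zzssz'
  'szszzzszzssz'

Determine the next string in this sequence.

Rewriting each symbol of szszzzszzssz: s→zzs, z→sz, s→zzs, z→sz, z→sz, z→sz, s→zzs, z→sz, z→sz, s→zzs, s→zzs, z→sz, which concatenates to zzs sz zzs sz sz sz zzs sz sz zzs zzs sz.

zzsszzzsszszszzzsszszzzszzssz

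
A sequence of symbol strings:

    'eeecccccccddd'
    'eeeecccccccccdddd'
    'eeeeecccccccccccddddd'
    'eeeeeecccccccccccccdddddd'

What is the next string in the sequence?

Each string has the form e^{n} c^{2n+1} d^{n}, where the shown terms are n = 3, 4, 5, 6.
At n = 7 the blocks have lengths 7, 15, 7.

eeeeeeecccccccccccccccddddddd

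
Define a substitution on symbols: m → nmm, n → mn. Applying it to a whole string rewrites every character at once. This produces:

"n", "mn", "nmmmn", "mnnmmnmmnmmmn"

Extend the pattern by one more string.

Applying the rule to each of the 13 symbols of mnnmmnmmnmmmn gives the pieces nmm mn mn nmm nmm mn nmm nmm mn nmm nmm nmm mn, which concatenate to the answer.

nmmmnmnnmmnmmmnnmmnmmmnnmmnmmnmmmn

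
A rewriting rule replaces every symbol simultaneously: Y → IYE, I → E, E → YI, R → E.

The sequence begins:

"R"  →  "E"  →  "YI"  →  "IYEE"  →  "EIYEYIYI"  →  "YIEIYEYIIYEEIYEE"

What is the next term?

Rewriting the 16 symbols of YIEIYEYIIYEEIYEE one by one yields IYE E YI E IYE YI IYE E E IYE YI YI E IYE YI YI; concatenated:

IYEEYIEIYEYIIYEEEIYEYIYIEIYEYIYI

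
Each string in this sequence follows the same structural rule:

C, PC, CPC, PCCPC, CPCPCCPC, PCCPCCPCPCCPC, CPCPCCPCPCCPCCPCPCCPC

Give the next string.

PCCPCCPCPCCPCCPCPCCPCPCCPCCPCPCCPC

From term 3 onward, concatenate the second-to-last term with the last: C·PC = CPC, PC·CPC = PCCPC, …
The next term joins PCCPCCPCPCCPC and CPCPCCPCPCCPCCPCPCCPC.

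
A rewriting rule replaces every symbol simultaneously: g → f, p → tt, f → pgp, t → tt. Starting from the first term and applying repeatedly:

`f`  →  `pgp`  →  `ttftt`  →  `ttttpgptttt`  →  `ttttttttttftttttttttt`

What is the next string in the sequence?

φ(ttttttttttftttttttttt) expands symbol-by-symbol to tt tt tt tt tt tt tt tt tt tt pgp tt tt tt tt tt tt tt tt tt tt; joining the 21 pieces gives the next term.

ttttttttttttttttttttpgptttttttttttttttttttt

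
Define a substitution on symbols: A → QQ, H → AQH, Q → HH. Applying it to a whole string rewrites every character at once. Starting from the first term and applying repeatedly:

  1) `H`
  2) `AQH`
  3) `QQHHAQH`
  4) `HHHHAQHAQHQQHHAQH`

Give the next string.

AQHAQHAQHAQHQQHHAQHQQHHAQHHHHHAQHAQHQQHHAQH

φ(HHHHAQHAQHQQHHAQH) expands symbol-by-symbol to AQH AQH AQH AQH QQ HH AQH QQ HH AQH HH HH AQH AQH QQ HH AQH; joining the 17 pieces gives the next term.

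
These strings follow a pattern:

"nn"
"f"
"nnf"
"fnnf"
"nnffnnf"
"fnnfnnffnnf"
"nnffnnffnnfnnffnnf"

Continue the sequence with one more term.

fnnfnnffnnfnnffnnffnnfnnffnnf

From term 3 onward, concatenate the second-to-last term with the last: nn·f = nnf, f·nnf = fnnf, …
So term 8 is fnnfnnffnnf·nnffnnffnnfnnffnnf.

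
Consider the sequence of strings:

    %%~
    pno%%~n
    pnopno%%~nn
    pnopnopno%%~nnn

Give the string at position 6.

Each term wraps the previous one in pno on the left and n on the right.
From pnopnopno%%~nnn, 2 further steps: pnopnopno%%~nnn → pnopnopnopno%%~nnnn → (answer).

pnopnopnopnopno%%~nnnnn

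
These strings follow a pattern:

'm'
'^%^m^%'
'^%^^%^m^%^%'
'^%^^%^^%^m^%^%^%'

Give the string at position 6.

^%^^%^^%^^%^^%^m^%^%^%^%^%

s(k+1) = ^%^·s(k)·^%, so each term gains ^%^ as a prefix and ^% as a suffix.
From ^%^^%^^%^m^%^%^%, 2 further steps: ^%^^%^^%^m^%^%^% → ^%^^%^^%^^%^m^%^%^%^% → (answer).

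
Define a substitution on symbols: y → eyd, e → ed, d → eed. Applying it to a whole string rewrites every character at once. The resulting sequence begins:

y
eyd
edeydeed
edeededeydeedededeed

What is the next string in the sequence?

Replace each of the 20 characters of edeededeydeedededeed in place — ed eed ed ed eed ed eed ed eyd eed ed ed eed ed eed ed eed ed ed eed — and concatenate.

edeedededeededeededeydeedededeededeededeedededeed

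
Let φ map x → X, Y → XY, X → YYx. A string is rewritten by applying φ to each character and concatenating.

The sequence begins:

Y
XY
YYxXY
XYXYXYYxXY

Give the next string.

YYxXYYYxXYYYxXYXYXYYxXY

Apply φ to XYXYXYYxXY symbol by symbol: X→YYx, Y→XY, X→YYx, Y→XY, X→YYx, Y→XY, Y→XY, x→X, X→YYx, Y→XY; joined: YYx XY YYx XY YYx XY XY X YYx XY.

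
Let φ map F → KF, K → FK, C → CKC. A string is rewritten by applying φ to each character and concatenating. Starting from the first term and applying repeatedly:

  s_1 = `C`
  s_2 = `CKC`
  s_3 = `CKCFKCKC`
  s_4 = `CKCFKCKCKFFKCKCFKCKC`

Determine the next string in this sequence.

φ(CKCFKCKCKFFKCKCFKCKC) expands symbol-by-symbol to CKC FK CKC KF FK CKC FK CKC FK KF KF FK CKC FK CKC KF FK CKC FK CKC; joining the 20 pieces gives the next term.

CKCFKCKCKFFKCKCFKCKCFKKFKFFKCKCFKCKCKFFKCKCFKCKC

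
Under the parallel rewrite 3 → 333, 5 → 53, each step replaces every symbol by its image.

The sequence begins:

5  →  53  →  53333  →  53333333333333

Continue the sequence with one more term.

53333333333333333333333333333333333333333

φ(53333333333333) expands symbol-by-symbol to 53 333 333 333 333 333 333 333 333 333 333 333 333 333; joining the 14 pieces gives the next term.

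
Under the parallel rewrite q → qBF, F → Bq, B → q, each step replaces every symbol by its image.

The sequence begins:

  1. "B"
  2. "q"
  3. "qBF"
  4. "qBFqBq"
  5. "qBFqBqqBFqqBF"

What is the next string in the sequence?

Rewriting the 13 symbols of qBFqBqqBFqqBF one by one yields qBF q Bq qBF q qBF qBF q Bq qBF qBF q Bq; concatenated:

qBFqBqqBFqqBFqBFqBqqBFqBFqBq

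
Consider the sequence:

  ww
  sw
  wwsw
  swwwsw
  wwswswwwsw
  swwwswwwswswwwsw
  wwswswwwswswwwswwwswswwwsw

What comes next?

This is a Fibonacci-style word recurrence s(k) = s(k−2)·s(k−1): e.g. ww·sw = wwsw.
The next term joins swwwswwwswswwwsw and wwswswwwswswwwswwwswswwwsw.

swwwswwwswswwwswwwswswwwswswwwswwwswswwwsw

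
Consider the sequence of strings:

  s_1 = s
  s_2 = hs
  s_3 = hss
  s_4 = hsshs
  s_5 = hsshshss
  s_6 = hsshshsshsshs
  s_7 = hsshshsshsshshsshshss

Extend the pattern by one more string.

Each term (from the third on) is the previous term followed by the one before it: term 3 = hs·s = hss.
So term 8 is hsshshsshsshshsshshss·hsshshsshsshs.

hsshshsshsshshsshshsshsshshsshsshs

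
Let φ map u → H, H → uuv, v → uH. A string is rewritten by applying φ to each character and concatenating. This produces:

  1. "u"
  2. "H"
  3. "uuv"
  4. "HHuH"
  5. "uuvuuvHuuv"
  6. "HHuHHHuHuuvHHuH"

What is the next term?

uuvuuvHuuvuuvuuvHuuvHHuHuuvuuvHuuv

Replace each of the 15 characters of HHuHHHuHuuvHHuH in place — uuv uuv H uuv uuv uuv H uuv H H uH uuv uuv H uuv — and concatenate.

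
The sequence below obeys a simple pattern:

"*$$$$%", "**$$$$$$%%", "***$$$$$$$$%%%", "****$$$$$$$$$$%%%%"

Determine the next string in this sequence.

Each string has the form *^{n-1} $^{2n} %^{n-1}, where the shown terms are n = 2, 3, 4, 5.
Setting n = 6 gives 5, 12, 5 characters in each block.

*****$$$$$$$$$$$$%%%%%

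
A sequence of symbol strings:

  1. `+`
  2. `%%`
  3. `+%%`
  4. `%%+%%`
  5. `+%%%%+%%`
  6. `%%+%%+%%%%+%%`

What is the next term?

+%%%%+%%%%+%%+%%%%+%%

This is a Fibonacci-style word recurrence s(k) = s(k−2)·s(k−1): e.g. +·%% = +%%.
Continuing: +%%%%+%% · %%+%%+%%%%+%% gives term 7.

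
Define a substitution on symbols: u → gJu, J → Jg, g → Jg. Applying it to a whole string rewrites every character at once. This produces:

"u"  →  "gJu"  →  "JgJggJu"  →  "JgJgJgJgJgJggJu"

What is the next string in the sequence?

φ(JgJgJgJgJgJggJu) expands symbol-by-symbol to Jg Jg Jg Jg Jg Jg Jg Jg Jg Jg Jg Jg Jg Jg gJu; joining the 15 pieces gives the next term.

JgJgJgJgJgJgJgJgJgJgJgJgJgJggJu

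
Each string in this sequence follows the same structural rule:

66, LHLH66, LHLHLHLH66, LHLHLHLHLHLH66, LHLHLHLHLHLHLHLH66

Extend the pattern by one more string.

Every step adds LHLH at the front: s(k+1) = LHLH·s(k).
Applying this once more to LHLHLHLHLHLHLHLH66:

LHLHLHLHLHLHLHLHLHLH66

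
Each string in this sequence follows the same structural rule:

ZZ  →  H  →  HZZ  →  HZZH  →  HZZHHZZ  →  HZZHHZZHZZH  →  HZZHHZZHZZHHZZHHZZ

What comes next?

HZZHHZZHZZHHZZHHZZHZZHHZZHZZH

Each term (from the third on) is the previous term followed by the one before it: term 3 = H·ZZ = HZZ.
So term 8 is HZZHHZZHZZHHZZHHZZ·HZZHHZZHZZH.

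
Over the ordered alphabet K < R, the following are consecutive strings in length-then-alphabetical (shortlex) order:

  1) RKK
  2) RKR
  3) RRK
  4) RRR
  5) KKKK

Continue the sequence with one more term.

KKKR

Find the rightmost character of KKKK below R, bump it to the next letter, and reset everything to its right to K.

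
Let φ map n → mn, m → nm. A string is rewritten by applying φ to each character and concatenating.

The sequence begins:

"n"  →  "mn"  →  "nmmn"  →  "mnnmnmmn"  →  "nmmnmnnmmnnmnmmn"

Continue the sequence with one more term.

mnnmnmmnnmmnmnnmnmmnmnnmmnnmnmmn

Applying the rule to each of the 16 symbols of nmmnmnnmmnnmnmmn gives the pieces mn nm nm mn nm mn mn nm nm mn mn nm mn nm nm mn, which concatenate to the answer.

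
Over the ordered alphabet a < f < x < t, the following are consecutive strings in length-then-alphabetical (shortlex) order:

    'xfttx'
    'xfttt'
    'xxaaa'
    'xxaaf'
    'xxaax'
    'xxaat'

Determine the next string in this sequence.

xxafa

Find the rightmost character of xxaat below t, bump it to the next letter, and reset everything to its right to a.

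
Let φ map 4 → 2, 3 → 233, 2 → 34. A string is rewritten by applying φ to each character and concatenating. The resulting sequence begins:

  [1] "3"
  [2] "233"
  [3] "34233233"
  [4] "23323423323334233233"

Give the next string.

φ(23323423323334233233) expands symbol-by-symbol to 34 233 233 34 233 2 34 233 233 34 233 233 233 2 34 233 233 34 233 233; joining the 20 pieces gives the next term.

34233233342332342332333423323323323423323334233233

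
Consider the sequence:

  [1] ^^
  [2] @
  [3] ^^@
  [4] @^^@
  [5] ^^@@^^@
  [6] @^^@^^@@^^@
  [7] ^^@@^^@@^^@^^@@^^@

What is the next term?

@^^@^^@@^^@^^@@^^@@^^@^^@@^^@

From term 3 onward, concatenate the second-to-last term with the last: ^^·@ = ^^@, @·^^@ = @^^@, …
So term 8 is @^^@^^@@^^@·^^@@^^@@^^@^^@@^^@.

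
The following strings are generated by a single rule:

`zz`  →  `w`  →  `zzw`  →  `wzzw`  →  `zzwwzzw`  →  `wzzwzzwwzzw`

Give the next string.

From term 3 onward, concatenate the second-to-last term with the last: zz·w = zzw, w·zzw = wzzw, …
The next term joins zzwwzzw and wzzwzzwwzzw.

zzwwzzwwzzwzzwwzzw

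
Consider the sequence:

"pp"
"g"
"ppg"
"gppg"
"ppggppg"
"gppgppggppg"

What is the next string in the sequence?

ppggppggppgppggppg

Each term (from the third on) is the two preceding terms concatenated in order: term 3 = pp·g = ppg.
So term 7 is ppggppg·gppgppggppg.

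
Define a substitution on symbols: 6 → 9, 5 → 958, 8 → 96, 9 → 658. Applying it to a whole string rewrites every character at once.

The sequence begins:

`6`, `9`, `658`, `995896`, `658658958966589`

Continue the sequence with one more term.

995896995896658958966589995896658

Applying the rule to each of the 15 symbols of 658658958966589 gives the pieces 9 958 96 9 958 96 658 958 96 658 9 9 958 96 658, which concatenate to the answer.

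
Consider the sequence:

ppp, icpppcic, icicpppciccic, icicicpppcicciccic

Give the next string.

Each term wraps the previous one in ic on the left and cic on the right.
One more step from icicicpppcicciccic gives the answer.

icicicicpppciccicciccic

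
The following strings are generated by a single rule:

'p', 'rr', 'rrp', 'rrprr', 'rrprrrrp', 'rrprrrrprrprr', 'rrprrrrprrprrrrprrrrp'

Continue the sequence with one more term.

Each term (from the third on) is the previous term followed by the one before it: term 3 = rr·p = rrp.
Continuing: rrprrrrprrprrrrprrrrp · rrprrrrprrprr gives term 8.

rrprrrrprrprrrrprrrrprrprrrrprrprr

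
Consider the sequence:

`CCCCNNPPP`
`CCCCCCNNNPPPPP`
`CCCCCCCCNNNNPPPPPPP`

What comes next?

The n-th term is 2n C's then n N's then 2n-1 P's, where the shown terms are n = 2, 3, 4.
For the next term, n = 5, so the run lengths are 10, 5, 9.

CCCCCCCCCCNNNNNPPPPPPPPP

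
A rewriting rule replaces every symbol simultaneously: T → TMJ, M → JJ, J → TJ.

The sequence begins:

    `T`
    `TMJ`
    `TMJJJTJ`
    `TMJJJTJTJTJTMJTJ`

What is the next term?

Rewriting the 16 symbols of TMJJJTJTJTJTMJTJ one by one yields TMJ JJ TJ TJ TJ TMJ TJ TMJ TJ TMJ TJ TMJ JJ TJ TMJ TJ; concatenated:

TMJJJTJTJTJTMJTJTMJTJTMJTJTMJJJTJTMJTJ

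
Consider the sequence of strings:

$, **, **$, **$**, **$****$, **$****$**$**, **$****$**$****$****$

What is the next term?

This is a Fibonacci-style word recurrence s(k) = s(k−1)·s(k−2): e.g. **·$ = **$.
Continuing: **$****$**$****$****$ · **$****$**$** gives term 8.

**$****$**$****$****$**$****$**$**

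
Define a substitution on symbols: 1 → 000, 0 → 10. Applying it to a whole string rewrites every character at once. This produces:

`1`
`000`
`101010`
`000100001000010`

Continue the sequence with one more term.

101010000101010100001010101000010

Applying the rule to each of the 15 symbols of 000100001000010 gives the pieces 10 10 10 000 10 10 10 10 000 10 10 10 10 000 10, which concatenate to the answer.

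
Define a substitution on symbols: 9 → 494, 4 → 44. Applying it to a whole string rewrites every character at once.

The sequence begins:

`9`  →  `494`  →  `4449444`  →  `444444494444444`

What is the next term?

4444444444444449444444444444444

φ(444444494444444) expands symbol-by-symbol to 44 44 44 44 44 44 44 494 44 44 44 44 44 44 44; joining the 15 pieces gives the next term.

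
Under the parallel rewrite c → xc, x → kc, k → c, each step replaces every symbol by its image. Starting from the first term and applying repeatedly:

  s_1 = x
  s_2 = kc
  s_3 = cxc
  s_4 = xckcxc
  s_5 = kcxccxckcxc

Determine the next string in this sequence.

cxckcxcxckcxccxckcxc

Rewriting each symbol of kcxccxckcxc: k→c, c→xc, x→kc, c→xc, c→xc, x→kc, c→xc, k→c, c→xc, x→kc, c→xc, which concatenates to c xc kc xc xc kc xc c xc kc xc.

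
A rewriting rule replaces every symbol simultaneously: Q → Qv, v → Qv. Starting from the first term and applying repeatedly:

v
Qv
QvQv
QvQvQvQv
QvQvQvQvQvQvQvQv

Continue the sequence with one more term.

QvQvQvQvQvQvQvQvQvQvQvQvQvQvQvQv

Applying the rule to each of the 16 symbols of QvQvQvQvQvQvQvQv gives the pieces Qv Qv Qv Qv Qv Qv Qv Qv Qv Qv Qv Qv Qv Qv Qv Qv, which concatenate to the answer.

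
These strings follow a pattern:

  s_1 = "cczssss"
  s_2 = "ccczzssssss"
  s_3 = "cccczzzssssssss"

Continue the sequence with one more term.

ccccczzzzssssssssss

Each string has the form c^{n} z^{n-1} s^{2n}, where the shown terms are n = 2, 3, 4.
For the next term, n = 5, so the run lengths are 5, 4, 10.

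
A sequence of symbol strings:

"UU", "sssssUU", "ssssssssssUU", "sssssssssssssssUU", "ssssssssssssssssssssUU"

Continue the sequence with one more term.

Every step adds sssss at the front: s(k+1) = sssss·s(k).
Applying this once more to ssssssssssssssssssssUU:

sssssssssssssssssssssssssUU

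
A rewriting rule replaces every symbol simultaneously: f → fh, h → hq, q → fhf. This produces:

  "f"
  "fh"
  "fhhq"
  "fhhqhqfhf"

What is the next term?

Apply φ to fhhqhqfhf symbol by symbol: f→fh, h→hq, h→hq, q→fhf, h→hq, q→fhf, f→fh, h→hq, f→fh; joined: fh hq hq fhf hq fhf fh hq fh.

fhhqhqfhfhqfhffhhqfh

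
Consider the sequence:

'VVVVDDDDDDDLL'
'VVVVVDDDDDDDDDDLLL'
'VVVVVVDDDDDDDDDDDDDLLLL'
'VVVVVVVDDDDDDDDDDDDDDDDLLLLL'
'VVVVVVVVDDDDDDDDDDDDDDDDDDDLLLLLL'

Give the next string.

VVVVVVVVVDDDDDDDDDDDDDDDDDDDDDDLLLLLLL

The n-th term is n+2 V's then 3n+1 D's then n L's, where the shown terms are n = 2, 3, 4, 5, 6.
For the next term, n = 7, so the run lengths are 9, 22, 7.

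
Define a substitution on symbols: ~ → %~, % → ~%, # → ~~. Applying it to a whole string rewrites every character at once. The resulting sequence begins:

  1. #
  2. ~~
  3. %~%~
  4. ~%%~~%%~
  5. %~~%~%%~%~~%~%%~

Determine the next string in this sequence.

~%%~%~~%%~~%~%%~~%%~%~~%%~~%~%%~

Applying the rule to each of the 16 symbols of %~~%~%%~%~~%~%%~ gives the pieces ~% %~ %~ ~% %~ ~% ~% %~ ~% %~ %~ ~% %~ ~% ~% %~, which concatenate to the answer.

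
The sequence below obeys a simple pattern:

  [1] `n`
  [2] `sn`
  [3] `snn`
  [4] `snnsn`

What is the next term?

snnsnsnn

Each term (from the third on) is the previous term followed by the one before it: term 3 = sn·n = snn.
The next term joins snnsn and snn.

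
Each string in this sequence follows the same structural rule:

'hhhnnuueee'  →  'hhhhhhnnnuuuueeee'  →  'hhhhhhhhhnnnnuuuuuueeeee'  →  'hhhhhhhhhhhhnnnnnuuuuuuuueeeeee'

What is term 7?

hhhhhhhhhhhhhhhhhhhhhnnnnnnnnuuuuuuuuuuuuuueeeeeeeee

Each string has the form h^{3n} n^{n+1} u^{2n} e^{n+2} (n = 1, 2, …).
Setting n = 7 gives 21, 8, 14, 9 characters in each block.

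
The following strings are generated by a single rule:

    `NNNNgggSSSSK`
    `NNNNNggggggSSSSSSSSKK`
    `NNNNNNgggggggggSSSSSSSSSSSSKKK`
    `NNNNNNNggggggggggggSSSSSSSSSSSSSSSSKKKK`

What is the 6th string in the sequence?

NNNNNNNNNggggggggggggggggggSSSSSSSSSSSSSSSSSSSSSSSSKKKKKK

Term n consists of n+3 N's, followed by 3n g's, followed by 4n S's, followed by n K's (n = 1, 2, …).
Setting n = 6 gives 9, 18, 24, 6 characters in each block.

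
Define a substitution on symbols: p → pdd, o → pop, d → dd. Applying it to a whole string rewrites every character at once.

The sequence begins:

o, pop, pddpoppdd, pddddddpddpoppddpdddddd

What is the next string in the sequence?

Rewriting the 23 symbols of pddddddpddpoppddpdddddd one by one yields pdd dd dd dd dd dd dd pdd dd dd pdd pop pdd pdd dd dd pdd dd dd dd dd dd dd; concatenated:

pddddddddddddddpddddddpddpoppddpddddddpdddddddddddddd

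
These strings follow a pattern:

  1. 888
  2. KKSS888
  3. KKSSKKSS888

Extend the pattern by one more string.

Every step adds KKSS at the front: s(k+1) = KKSS·s(k).
So the next term is KKSS·KKSSKKSS888.

KKSSKKSSKKSS888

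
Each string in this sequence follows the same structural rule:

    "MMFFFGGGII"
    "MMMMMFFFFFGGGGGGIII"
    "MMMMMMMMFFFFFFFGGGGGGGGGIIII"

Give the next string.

MMMMMMMMMMMFFFFFFFFFGGGGGGGGGGGGIIIII

Each string has the form M^{3n-1} F^{2n+1} G^{3n} I^{n+1} (n = 1, 2, …).
Setting n = 4 gives 11, 9, 12, 5 characters in each block.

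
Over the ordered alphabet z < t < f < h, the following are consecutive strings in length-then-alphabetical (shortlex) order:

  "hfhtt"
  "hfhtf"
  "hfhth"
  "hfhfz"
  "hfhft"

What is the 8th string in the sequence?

Advancing 3 positions from hfhft through hfhft → hfhff → hfhfh reaches term 8.

hfhhz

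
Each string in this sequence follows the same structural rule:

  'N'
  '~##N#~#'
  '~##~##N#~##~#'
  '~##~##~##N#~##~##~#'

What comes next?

~##~##~##~##N#~##~##~##~#

Each term wraps the previous one in ~## on the left and #~# on the right.
So the next term is ~##·~##~##~##N#~##~##~#·#~#.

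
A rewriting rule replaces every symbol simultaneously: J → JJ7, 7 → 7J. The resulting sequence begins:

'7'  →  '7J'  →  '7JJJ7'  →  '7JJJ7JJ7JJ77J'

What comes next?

7JJJ7JJ7JJ77JJJ7JJ77JJJ7JJ77J7JJJ7

Replace each of the 13 characters of 7JJJ7JJ7JJ77J in place — 7J JJ7 JJ7 JJ7 7J JJ7 JJ7 7J JJ7 JJ7 7J 7J JJ7 — and concatenate.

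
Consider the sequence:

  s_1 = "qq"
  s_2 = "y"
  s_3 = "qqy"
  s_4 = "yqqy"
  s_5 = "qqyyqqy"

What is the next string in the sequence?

yqqyqqyyqqy

Each term (from the third on) is the two preceding terms concatenated in order: term 3 = qq·y = qqy.
Continuing: yqqy · qqyyqqy gives term 6.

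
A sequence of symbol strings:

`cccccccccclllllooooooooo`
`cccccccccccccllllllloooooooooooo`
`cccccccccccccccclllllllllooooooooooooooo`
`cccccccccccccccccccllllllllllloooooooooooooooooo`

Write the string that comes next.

cccccccccccccccccccccclllllllllllllooooooooooooooooooooo

Term n consists of 3n+1 c's, followed by 2n-1 l's, followed by 3n o's, where the shown terms are n = 3, 4, 5, 6.
Setting n = 7 gives 22, 13, 21 characters in each block.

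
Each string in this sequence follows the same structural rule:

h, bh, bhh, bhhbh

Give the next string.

From term 3 onward, concatenate the last term with the second-to-last: bh·h = bhh, bhh·bh = bhhbh, …
Continuing: bhhbh · bhh gives term 5.

bhhbhbhh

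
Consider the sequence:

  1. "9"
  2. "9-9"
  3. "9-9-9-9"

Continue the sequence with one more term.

9-9-9-9-9-9-9-9

Each string is two copies of the previous one joined by '-'.
One more doubling of 9-9-9-9 gives the answer.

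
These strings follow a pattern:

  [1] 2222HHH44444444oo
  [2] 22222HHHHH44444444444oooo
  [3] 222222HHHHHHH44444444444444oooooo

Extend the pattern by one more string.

The n-th term is n+2 2's then 2n-1 H's then 3n+2 4's then 2n-2 o's, where the shown terms are n = 2, 3, 4.
At n = 5 the blocks have lengths 7, 9, 17, 8.

2222222HHHHHHHHH44444444444444444oooooooo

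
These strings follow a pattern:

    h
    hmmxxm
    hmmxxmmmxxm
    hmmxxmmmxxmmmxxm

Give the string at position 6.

hmmxxmmmxxmmmxxmmmxxmmmxxm

Each term is the previous one with mmxxm appended.
From hmmxxmmmxxmmmxxm, 2 further steps: hmmxxmmmxxmmmxxm → hmmxxmmmxxmmmxxmmmxxm → (answer).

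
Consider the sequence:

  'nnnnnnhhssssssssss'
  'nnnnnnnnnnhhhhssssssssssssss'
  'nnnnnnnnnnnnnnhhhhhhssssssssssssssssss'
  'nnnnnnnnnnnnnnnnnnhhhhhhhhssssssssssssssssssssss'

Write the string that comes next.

nnnnnnnnnnnnnnnnnnnnnnhhhhhhhhhhssssssssssssssssssssssssss

Reading off run lengths: n runs 6, 10, 14, 18; h runs 2, 4, 6, 8; s runs 10, 14, 18, 22 — each is linear in n, where the shown terms are n = 2, 3, 4, 5.
For the next term, n = 6, so the run lengths are 22, 10, 26.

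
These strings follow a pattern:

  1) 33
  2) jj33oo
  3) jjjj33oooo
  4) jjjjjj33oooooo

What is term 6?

jjjjjjjjjj33oooooooooo

Each term wraps the previous one in jj on the left and oo on the right.
From jjjjjj33oooooo, 2 further steps: jjjjjj33oooooo → jjjjjjjj33oooooooo → (answer).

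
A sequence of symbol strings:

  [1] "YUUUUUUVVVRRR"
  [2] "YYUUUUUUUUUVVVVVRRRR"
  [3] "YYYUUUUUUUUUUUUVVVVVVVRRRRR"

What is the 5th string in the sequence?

YYYYYUUUUUUUUUUUUUUUUUUVVVVVVVVVVVRRRRRRR

Each string has the form Y^{n-1} U^{3n} V^{2n-1} R^{n+1}, where the shown terms are n = 2, 3, 4.
For term 5, n = 6, so the run lengths are 5, 18, 11, 7.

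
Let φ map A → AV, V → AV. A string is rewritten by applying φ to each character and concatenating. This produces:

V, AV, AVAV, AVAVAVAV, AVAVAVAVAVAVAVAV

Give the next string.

Rewriting the 16 symbols of AVAVAVAVAVAVAVAV one by one yields AV AV AV AV AV AV AV AV AV AV AV AV AV AV AV AV; concatenated:

AVAVAVAVAVAVAVAVAVAVAVAVAVAVAVAV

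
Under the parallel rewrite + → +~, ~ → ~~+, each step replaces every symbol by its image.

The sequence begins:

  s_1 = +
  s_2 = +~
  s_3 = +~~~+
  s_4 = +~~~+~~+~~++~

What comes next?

+~~~+~~+~~++~~~+~~++~~~+~~++~+~~~+

Replace each of the 13 characters of +~~~+~~+~~++~ in place — +~ ~~+ ~~+ ~~+ +~ ~~+ ~~+ +~ ~~+ ~~+ +~ +~ ~~+ — and concatenate.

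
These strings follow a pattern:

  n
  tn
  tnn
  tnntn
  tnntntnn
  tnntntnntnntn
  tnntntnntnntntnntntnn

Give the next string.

tnntntnntnntntnntntnntnntntnntnntn

Each term (from the third on) is the previous term followed by the one before it: term 3 = tn·n = tnn.
Continuing: tnntntnntnntntnntntnn · tnntntnntnntn gives term 8.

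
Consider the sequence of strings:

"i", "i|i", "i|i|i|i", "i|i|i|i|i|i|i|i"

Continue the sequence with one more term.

Every step duplicates the string with '|' between the halves.
Doubling i|i|i|i|i|i|i|i with '|' between the halves:

i|i|i|i|i|i|i|i|i|i|i|i|i|i|i|i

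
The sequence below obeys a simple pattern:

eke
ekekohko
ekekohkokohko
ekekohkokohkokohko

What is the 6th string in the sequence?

Every step adds kohko to the end: s(k+1) = s(k)·kohko.
From ekekohkokohkokohko, 2 further steps: ekekohkokohkokohko → ekekohkokohkokohkokohko → (answer).

ekekohkokohkokohkokohkokohko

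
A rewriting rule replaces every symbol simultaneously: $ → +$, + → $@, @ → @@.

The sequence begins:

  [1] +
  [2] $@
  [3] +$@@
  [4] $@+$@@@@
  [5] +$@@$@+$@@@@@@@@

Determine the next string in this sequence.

Rewriting the 16 symbols of +$@@$@+$@@@@@@@@ one by one yields $@ +$ @@ @@ +$ @@ $@ +$ @@ @@ @@ @@ @@ @@ @@ @@; concatenated:

$@+$@@@@+$@@$@+$@@@@@@@@@@@@@@@@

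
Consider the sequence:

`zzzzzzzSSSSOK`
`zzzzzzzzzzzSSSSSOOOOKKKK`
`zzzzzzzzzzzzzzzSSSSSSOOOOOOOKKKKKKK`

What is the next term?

Each string has the form z^{4n+3} S^{n+3} O^{3n-2} K^{3n-2} (n = 1, 2, …).
For the next term, n = 4, so the run lengths are 19, 7, 10, 10.

zzzzzzzzzzzzzzzzzzzSSSSSSSOOOOOOOOOOKKKKKKKKKK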